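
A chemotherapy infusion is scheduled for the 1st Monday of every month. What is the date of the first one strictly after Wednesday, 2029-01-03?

2029-02-05

January 2029 starts on a Monday, so its 1st Monday is 2029-01-01.
That is not after 2029-01-03, so look at February 2029.
February 2029 starts on a Thursday, so its 1st Monday is 2029-02-05 (4 days in).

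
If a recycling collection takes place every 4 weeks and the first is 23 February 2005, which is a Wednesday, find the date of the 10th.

2 November 2005

The 10th occurrence is 9 intervals after the first: 9 × 28 = 252 days after 23 February 2005.
February has 28 days — 5 days to the end of February leaves 247.
March has 31 days (216 left).
April has 30 days (186 left).
May has 31 days (155 left).
June has 30 days (125 left).
July has 31 days (94 left).
August has 31 days (63 left).
September has 30 days (33 left).
October has 31 days (2 left).
2 days into November → 2 November 2005.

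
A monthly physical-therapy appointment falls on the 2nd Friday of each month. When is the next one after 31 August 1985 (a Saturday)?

13 September 1985

August 1985 starts on a Thursday; its first Friday is the 2nd, so the 2nd Friday is the 9th — 9 August 1985.
That is not after 31 August 1985, so look at September 1985.
September 1985 starts on a Sunday; its first Friday is the 6th, so the 2nd Friday is the 13th — 13 September 1985.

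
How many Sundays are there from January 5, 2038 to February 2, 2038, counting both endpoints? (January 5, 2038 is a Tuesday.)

January 5, 2038 is a Tuesday; the first Sunday on or after it is January 10, 2038 (5 days later).
From January 10, 2038 to February 2, 2038: 21 + 2 = 23 days (rest of January, February).
23 ÷ 7 = 3 full weeks with remainder 2, so 3 more Sundays after the first → 4.

4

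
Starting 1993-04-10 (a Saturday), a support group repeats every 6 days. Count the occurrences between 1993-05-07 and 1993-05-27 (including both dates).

Occurrences land 6·i days after 1993-04-10 for i = 0, 1, 2, …
1993-05-07 is 27 days after the start; 27 ÷ 6 = 4 remainder 3; since the remainder is 3, round up to i = 5. First occurrence in the window: #6 on 1993-05-10 (5×6 = 30 days in).
1993-05-27 is 47 days after the start; 47 ÷ 6 = 7 remainder 5. Last occurrence in the window: #8 on 1993-05-22.
Occurrences #6 through #8: 3 in total.

3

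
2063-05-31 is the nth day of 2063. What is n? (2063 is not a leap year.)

Days in months before May: 31 + 28 + 31 + 30 = 120.
Plus 31 days into May → day 151.

151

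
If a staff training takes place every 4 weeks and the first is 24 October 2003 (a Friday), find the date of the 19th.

11 March 2005

The 19th occurrence is 18 intervals after the first: 18 × 28 = 504 days after 24 October 2003.
October has 31 days — 7 days to the end of October leaves 497.
From end of October to end of 2003 is 61 days (436 left).
2004 has 366 days (70 left).
January has 31 days (39 left).
February has 28 days (11 left).
11 days into March → 11 March 2005.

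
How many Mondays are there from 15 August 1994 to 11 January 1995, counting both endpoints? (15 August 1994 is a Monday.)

15 August 1994 is a Monday; the first Monday on or after it is 15 August 1994.
From 15 August 1994 to 11 January 1995: 16 + 30 + 31 + 30 + 31 + 11 = 149 days (rest of August, September, October, November, December, January).
149 ÷ 7 = 21 full weeks with remainder 2, so 21 more Mondays after the first → 22.

22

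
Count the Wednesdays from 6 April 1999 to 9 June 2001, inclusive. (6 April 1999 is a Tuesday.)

114

6 April 1999 is a Tuesday; the first Wednesday on or after it is 7 April 1999 (1 day later).
From 7 April 1999 to 9 June 2001: 268 + 366 + 160 = 794 days (rest of 1999, 2000, to 9 June 2001 in 2001).
794 ÷ 7 = 113 full weeks with remainder 3, so 113 more Wednesdays after the first → 114.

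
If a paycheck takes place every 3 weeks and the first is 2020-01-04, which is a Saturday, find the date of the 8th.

2020-05-30

The 8th occurrence is 7 intervals after the first: 7 × 21 = 147 days after 2020-01-04.
January has 31 days — 27 days to the end of January leaves 120.
February has 29 days (91 left).
March has 31 days (60 left).
April has 30 days (30 left).
30 days into May → 2020-05-30.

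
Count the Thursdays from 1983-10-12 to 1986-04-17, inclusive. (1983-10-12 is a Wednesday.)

1983-10-12 is a Wednesday; the first Thursday on or after it is 1983-10-13 (1 day later).
From 1983-10-13 to 1986-04-17: 79 + 366 + 365 + 107 = 917 days (rest of 1983, 1984, 1985, to 1986-04-17 in 1986).
917 ÷ 7 = 131 full weeks with remainder 0, so 131 more Thursdays after the first → 132.

132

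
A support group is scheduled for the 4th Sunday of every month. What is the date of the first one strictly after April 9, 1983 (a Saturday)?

April 24, 1983

April 1983 starts on a Friday; its first Sunday is the 3rd, so the 4th Sunday is the 24th — April 24, 1983.
April 24, 1983 is after April 9, 1983, so that is the next one.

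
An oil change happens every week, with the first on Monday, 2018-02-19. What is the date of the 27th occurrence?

2018-08-20

The 27th occurrence is 26 intervals after the first: 26 × 7 = 182 days after 2018-02-19.
February has 28 days — 9 days to the end of February leaves 173.
March has 31 days (142 left).
April has 30 days (112 left).
May has 31 days (81 left).
June has 30 days (51 left).
July has 31 days (20 left).
20 days into August → 2018-08-20.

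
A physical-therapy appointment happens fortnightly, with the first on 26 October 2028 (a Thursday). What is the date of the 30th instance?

The 30th occurrence is 29 intervals after the first: 29 × 14 = 406 days after 26 October 2028.
October has 31 days — 5 days to the end of October leaves 401.
From end of October to end of 2028 is 61 days (340 left).
January has 31 days (309 left).
February has 28 days (281 left).
March has 31 days (250 left).
April has 30 days (220 left).
May has 31 days (189 left).
June has 30 days (159 left).
July has 31 days (128 left).
August has 31 days (97 left).
September has 30 days (67 left).
October has 31 days (36 left).
November has 30 days (6 left).
6 days into December → 6 December 2029.

6 December 2029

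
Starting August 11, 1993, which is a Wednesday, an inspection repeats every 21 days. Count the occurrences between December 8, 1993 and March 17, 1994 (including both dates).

5

Occurrences land 21·i days after August 11, 1993 for i = 0, 1, 2, …
December 8, 1993 is 119 days after the start; 119 ÷ 21 = 5 remainder 14; since the remainder is 14, round up to i = 6. First occurrence in the window: #7 on December 15, 1993 (6×21 = 126 days in).
March 17, 1994 is 218 days after the start; 218 ÷ 21 = 10 remainder 8. Last occurrence in the window: #11 on March 9, 1994.
Occurrences #7 through #11: 5 in total.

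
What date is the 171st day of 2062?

June 20, 2062

January has 31 days (171 − 31 = 140 remain).
February has 28 days (140 − 28 = 112 remain).
March has 31 days (112 − 31 = 81 remain).
April has 30 days (81 − 30 = 51 remain).
May has 31 days (51 − 31 = 20 remain).
20 into June → June 20.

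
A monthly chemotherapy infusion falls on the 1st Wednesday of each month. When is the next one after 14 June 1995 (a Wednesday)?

5 July 1995

June 1995 starts on a Thursday, so its 1st Wednesday is 7 June 1995 (6 days in).
That is not after 14 June 1995, so look at July 1995.
July 1995 starts on a Saturday, so its 1st Wednesday is 5 July 1995 (4 days in).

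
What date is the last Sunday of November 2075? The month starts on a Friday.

November 24, 2075

November 2075 begins on a Friday, so the first Sunday is November 3 (2 days later).
November 2075 has 30 days. Adding weeks: 3, 10, 17, 24 — the last one ≤ 30 is the 24th.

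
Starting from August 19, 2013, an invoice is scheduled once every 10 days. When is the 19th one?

February 15, 2014

The 19th occurrence is 18 intervals after the first: 18 × 10 = 180 days after August 19, 2013.
August has 31 days — 12 days to the end of August leaves 168.
September has 30 days (138 left).
October has 31 days (107 left).
November has 30 days (77 left).
December has 31 days (46 left).
January has 31 days (15 left).
15 days into February → February 15, 2014.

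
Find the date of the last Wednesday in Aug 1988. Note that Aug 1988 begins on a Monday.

Aug 1988 begins on a Monday, so the first Wednesday is Aug 3 (2 days later).
Aug 1988 has 31 days. Adding weeks: 3, 10, 17, 24, 31 — the last one ≤ 31 is the 31st.

Aug 31, 1988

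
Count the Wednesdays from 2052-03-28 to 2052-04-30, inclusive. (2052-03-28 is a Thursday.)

2052-03-28 is a Thursday; the first Wednesday on or after it is 2052-04-03 (6 days later).
From 2052-04-03 to 2052-04-30 is 30 − 3 = 27 days.
27 ÷ 7 = 3 full weeks with remainder 6, so 3 more Wednesdays after the first → 4.

4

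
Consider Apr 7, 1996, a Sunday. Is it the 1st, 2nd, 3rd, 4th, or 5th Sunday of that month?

Day 7 falls in week ⌈7/7⌉ of the month.
Days 1–7 hold the 1st Sunday, 8–14 the 2nd, 15–21 the 3rd, 22–28 the 4th, 29–31 the 5th.
7 is in the range for the 1st.

1st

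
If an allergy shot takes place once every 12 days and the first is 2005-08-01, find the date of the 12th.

2005-12-11

The 12th occurrence is 11 intervals after the first: 11 × 12 = 132 days after 2005-08-01.
August has 31 days — 30 days to the end of August leaves 102.
September has 30 days (72 left).
October has 31 days (41 left).
November has 30 days (11 left).
11 days into December → 2005-12-11.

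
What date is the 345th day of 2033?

Dec 11, 2033

Jan has 31 days (345 − 31 = 314 remain).
Feb has 28 days (314 − 28 = 286 remain).
Mar has 31 days (286 − 31 = 255 remain).
Apr has 30 days (255 − 30 = 225 remain).
May has 31 days (225 − 31 = 194 remain).
Jun has 30 days (194 − 30 = 164 remain).
Jul has 31 days (164 − 31 = 133 remain).
Aug has 31 days (133 − 31 = 102 remain).
Sep has 30 days (102 − 30 = 72 remain).
Oct has 31 days (72 − 31 = 41 remain).
Nov has 30 days (41 − 30 = 11 remain).
11 into Dec → Dec 11.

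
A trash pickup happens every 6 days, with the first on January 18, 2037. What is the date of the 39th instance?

The 39th occurrence is 38 intervals after the first: 38 × 6 = 228 days after January 18, 2037.
January has 31 days — 13 days to the end of January leaves 215.
February has 28 days (187 left).
March has 31 days (156 left).
April has 30 days (126 left).
May has 31 days (95 left).
June has 30 days (65 left).
July has 31 days (34 left).
August has 31 days (3 left).
3 days into September → September 3, 2037.

September 3, 2037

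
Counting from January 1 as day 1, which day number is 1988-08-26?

239

Days in months before August: 31 + 29 + 31 + 30 + 31 + 30 + 31 = 213.
Plus 26 days into August → day 239.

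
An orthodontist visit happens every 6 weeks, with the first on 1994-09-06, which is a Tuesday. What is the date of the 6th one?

The 6th occurrence is 5 intervals after the first: 5 × 42 = 210 days after 1994-09-06.
September has 30 days — 24 days to the end of September leaves 186.
October has 31 days (155 left).
November has 30 days (125 left).
December has 31 days (94 left).
January has 31 days (63 left).
February has 28 days (35 left).
March has 31 days (4 left).
4 days into April → 1995-04-04.

1995-04-04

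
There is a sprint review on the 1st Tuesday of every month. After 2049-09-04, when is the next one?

2049-09-07

September 2049 starts on a Wednesday, so its 1st Tuesday is 2049-09-07 (6 days in).
2049-09-07 is after 2049-09-04, so that is the next one.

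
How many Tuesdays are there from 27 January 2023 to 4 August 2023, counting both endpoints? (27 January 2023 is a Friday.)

27 January 2023 is a Friday; the first Tuesday on or after it is 31 January 2023 (4 days later).
From 31 January 2023 to 4 August 2023: 0 + 28 + 31 + 30 + 31 + 30 + 31 + 4 = 185 days (rest of January, February, March, April, May, June, July, August).
185 ÷ 7 = 26 full weeks with remainder 3, so 26 more Tuesdays after the first → 27.

27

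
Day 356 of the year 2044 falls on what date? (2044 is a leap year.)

Jan has 31 days (356 − 31 = 325 remain).
Feb has 29 days (325 − 29 = 296 remain).
Mar has 31 days (296 − 31 = 265 remain).
Apr has 30 days (265 − 30 = 235 remain).
May has 31 days (235 − 31 = 204 remain).
Jun has 30 days (204 − 30 = 174 remain).
Jul has 31 days (174 − 31 = 143 remain).
Aug has 31 days (143 − 31 = 112 remain).
Sep has 30 days (112 − 30 = 82 remain).
Oct has 31 days (82 − 31 = 51 remain).
Nov has 30 days (51 − 30 = 21 remain).
21 into Dec → Dec 21.

Dec 21, 2044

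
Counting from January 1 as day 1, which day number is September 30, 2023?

Days in months before September: 31 + 28 + 31 + 30 + 31 + 30 + 31 + 31 = 243.
Plus 30 days into September → day 273.

273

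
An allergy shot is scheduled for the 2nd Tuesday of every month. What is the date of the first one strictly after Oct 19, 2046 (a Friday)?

Oct 2046 starts on a Monday; its first Tuesday is the 2nd, so the 2nd Tuesday is the 9th — Oct 9, 2046.
That is not after Oct 19, 2046, so look at Nov 2046.
Nov 2046 starts on a Thursday; its first Tuesday is the 6th, so the 2nd Tuesday is the 13th — Nov 13, 2046.

Nov 13, 2046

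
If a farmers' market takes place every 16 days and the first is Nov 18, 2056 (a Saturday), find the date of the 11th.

Apr 27, 2057

The 11th occurrence is 10 intervals after the first: 10 × 16 = 160 days after Nov 18, 2056.
Nov has 30 days — 12 days to the end of Nov leaves 148.
Dec has 31 days (117 left).
Jan has 31 days (86 left).
Feb has 28 days (58 left).
Mar has 31 days (27 left).
27 days into Apr → Apr 27, 2057.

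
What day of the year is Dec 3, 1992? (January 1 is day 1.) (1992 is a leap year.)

Days in months before Dec: 31 + 29 + 31 + 30 + 31 + 30 + 31 + 31 + 30 + 31 + 30 = 335.
Plus 3 days into Dec → day 338.

338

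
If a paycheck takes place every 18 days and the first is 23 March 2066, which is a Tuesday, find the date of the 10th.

The 10th occurrence is 9 intervals after the first: 9 × 18 = 162 days after 23 March 2066.
March has 31 days — 8 days to the end of March leaves 154.
April has 30 days (124 left).
May has 31 days (93 left).
June has 30 days (63 left).
July has 31 days (32 left).
August has 31 days (1 left).
1 day into September → 1 September 2066.

1 September 2066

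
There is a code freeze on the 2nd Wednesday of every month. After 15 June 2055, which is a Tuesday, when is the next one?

14 July 2055

June 2055 starts on a Tuesday; its first Wednesday is the 2nd, so the 2nd Wednesday is the 9th — 9 June 2055.
That is not after 15 June 2055, so look at July 2055.
July 2055 starts on a Thursday; its first Wednesday is the 7th, so the 2nd Wednesday is the 14th — 14 July 2055.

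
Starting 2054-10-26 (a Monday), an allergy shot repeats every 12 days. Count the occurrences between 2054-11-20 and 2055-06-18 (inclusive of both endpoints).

Occurrences land 12·i days after 2054-10-26 for i = 0, 1, 2, …
2054-11-20 is 25 days after the start; 25 ÷ 12 = 2 remainder 1; since the remainder is 1, round up to i = 3. First occurrence in the window: #4 on 2054-12-01 (3×12 = 36 days in).
2055-06-18 is 235 days after the start; 235 ÷ 12 = 19 remainder 7. Last occurrence in the window: #20 on 2055-06-11.
Occurrences #4 through #20: 17 in total.

17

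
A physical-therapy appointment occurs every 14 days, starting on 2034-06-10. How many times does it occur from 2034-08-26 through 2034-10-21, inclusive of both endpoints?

4

Occurrences land 14·i days after 2034-06-10 for i = 0, 1, 2, …
2034-08-26 is 77 days after the start; 77 ÷ 14 = 5 remainder 7; since the remainder is 7, round up to i = 6. First occurrence in the window: #7 on 2034-09-02 (6×14 = 84 days in).
2034-10-21 is 133 days after the start; 133 ÷ 14 = 9 remainder 7. Last occurrence in the window: #10 on 2034-10-14.
Occurrences #7 through #10: 4 in total.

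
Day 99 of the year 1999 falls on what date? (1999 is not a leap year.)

9 April 1999

January has 31 days (99 − 31 = 68 remain).
February has 28 days (68 − 28 = 40 remain).
March has 31 days (40 − 31 = 9 remain).
9 into April → April 9.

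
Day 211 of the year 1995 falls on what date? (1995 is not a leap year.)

1995-07-30

January has 31 days (211 − 31 = 180 remain).
February has 28 days (180 − 28 = 152 remain).
March has 31 days (152 − 31 = 121 remain).
April has 30 days (121 − 30 = 91 remain).
May has 31 days (91 − 31 = 60 remain).
June has 30 days (60 − 30 = 30 remain).
30 into July → July 30.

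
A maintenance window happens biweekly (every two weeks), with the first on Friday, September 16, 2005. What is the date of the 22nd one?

July 7, 2006

The 22nd occurrence is 21 intervals after the first: 21 × 14 = 294 days after September 16, 2005.
September has 30 days — 14 days to the end of September leaves 280.
October has 31 days (249 left).
November has 30 days (219 left).
December has 31 days (188 left).
January has 31 days (157 left).
February has 28 days (129 left).
March has 31 days (98 left).
April has 30 days (68 left).
May has 31 days (37 left).
June has 30 days (7 left).
7 days into July → July 7, 2006.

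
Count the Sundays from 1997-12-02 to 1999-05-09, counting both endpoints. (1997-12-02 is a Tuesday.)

1997-12-02 is a Tuesday; the first Sunday on or after it is 1997-12-07 (5 days later).
From 1997-12-07 to 1999-05-09: 24 + 365 + 129 = 518 days (rest of 1997, 1998, to 1999-05-09 in 1999).
518 ÷ 7 = 74 full weeks with remainder 0, so 74 more Sundays after the first → 75.

75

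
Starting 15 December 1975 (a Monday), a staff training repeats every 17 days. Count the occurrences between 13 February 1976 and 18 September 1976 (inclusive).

13

Occurrences land 17·i days after 15 December 1975 for i = 0, 1, 2, …
13 February 1976 is 60 days after the start; 60 ÷ 17 = 3 remainder 9; since the remainder is 9, round up to i = 4. First occurrence in the window: #5 on 21 February 1976 (4×17 = 68 days in).
18 September 1976 is 278 days after the start; 278 ÷ 17 = 16 remainder 6. Last occurrence in the window: #17 on 12 September 1976.
Occurrences #5 through #17: 13 in total.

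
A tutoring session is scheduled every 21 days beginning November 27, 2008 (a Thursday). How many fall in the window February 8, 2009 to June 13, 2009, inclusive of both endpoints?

6

Occurrences land 21·i days after November 27, 2008 for i = 0, 1, 2, …
February 8, 2009 is 73 days after the start; 73 ÷ 21 = 3 remainder 10; since the remainder is 10, round up to i = 4. First occurrence in the window: #5 on February 19, 2009 (4×21 = 84 days in).
June 13, 2009 is 198 days after the start; 198 ÷ 21 = 9 remainder 9. Last occurrence in the window: #10 on June 4, 2009.
Occurrences #5 through #10: 6 in total.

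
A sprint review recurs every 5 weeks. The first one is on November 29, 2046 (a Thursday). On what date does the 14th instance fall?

The 14th occurrence is 13 intervals after the first: 13 × 35 = 455 days after November 29, 2046.
November has 30 days — 1 day to the end of November leaves 454.
From end of November to end of 2046 is 31 days (423 left).
2047 has 365 days (58 left).
January has 31 days (27 left).
27 days into February → February 27, 2048.

February 27, 2048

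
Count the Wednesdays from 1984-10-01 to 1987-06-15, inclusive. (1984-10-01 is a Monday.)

1984-10-01 is a Monday; the first Wednesday on or after it is 1984-10-03 (2 days later).
From 1984-10-03 to 1987-06-15: 89 + 365 + 365 + 166 = 985 days (rest of 1984, 1985, 1986, to 1987-06-15 in 1987).
985 ÷ 7 = 140 full weeks with remainder 5, so 140 more Wednesdays after the first → 141.

141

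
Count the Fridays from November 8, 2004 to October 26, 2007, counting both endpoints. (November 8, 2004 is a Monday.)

155

November 8, 2004 is a Monday; the first Friday on or after it is November 12, 2004 (4 days later).
From November 12, 2004 to October 26, 2007: 49 + 365 + 365 + 299 = 1078 days (rest of 2004, 2005, 2006, to October 26, 2007 in 2007).
1078 ÷ 7 = 154 full weeks with remainder 0, so 154 more Fridays after the first → 155.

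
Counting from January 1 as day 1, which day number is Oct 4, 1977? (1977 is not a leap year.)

277

Days in months before Oct: 31 + 28 + 31 + 30 + 31 + 30 + 31 + 31 + 30 = 273.
Plus 4 days into Oct → day 277.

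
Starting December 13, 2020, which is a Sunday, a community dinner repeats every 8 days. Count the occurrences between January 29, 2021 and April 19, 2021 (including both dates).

10

Occurrences land 8·i days after December 13, 2020 for i = 0, 1, 2, …
January 29, 2021 is 47 days after the start; 47 ÷ 8 = 5 remainder 7; since the remainder is 7, round up to i = 6. First occurrence in the window: #7 on January 30, 2021 (6×8 = 48 days in).
April 19, 2021 is 127 days after the start; 127 ÷ 8 = 15 remainder 7. Last occurrence in the window: #16 on April 12, 2021.
Occurrences #7 through #16: 10 in total.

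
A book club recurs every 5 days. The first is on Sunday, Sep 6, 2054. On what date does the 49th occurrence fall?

May 4, 2055

The 49th occurrence is 48 intervals after the first: 48 × 5 = 240 days after Sep 6, 2054.
Sep has 30 days — 24 days to the end of Sep leaves 216.
Oct has 31 days (185 left).
Nov has 30 days (155 left).
Dec has 31 days (124 left).
Jan has 31 days (93 left).
Feb has 28 days (65 left).
Mar has 31 days (34 left).
Apr has 30 days (4 left).
4 days into May → May 4, 2055.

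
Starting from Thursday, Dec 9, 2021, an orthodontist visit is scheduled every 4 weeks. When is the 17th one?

The 17th occurrence is 16 intervals after the first: 16 × 28 = 448 days after Dec 9, 2021.
Dec has 31 days — 22 days to the end of Dec leaves 426.
2022 has 365 days (61 left).
Jan has 31 days (30 left).
Feb has 28 days (2 left).
2 days into Mar → Mar 2, 2023.

Mar 2, 2023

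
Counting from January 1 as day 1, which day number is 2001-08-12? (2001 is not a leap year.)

224

Days in months before August: 31 + 28 + 31 + 30 + 31 + 30 + 31 = 212.
Plus 12 days into August → day 224.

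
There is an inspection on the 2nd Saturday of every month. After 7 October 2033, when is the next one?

8 October 2033

October 2033 starts on a Saturday; its first Saturday is the 1st, so the 2nd Saturday is the 8th — 8 October 2033.
8 October 2033 is after 7 October 2033, so that is the next one.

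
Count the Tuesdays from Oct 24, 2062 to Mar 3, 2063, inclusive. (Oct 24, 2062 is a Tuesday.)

Oct 24, 2062 is a Tuesday; the first Tuesday on or after it is Oct 24, 2062.
From Oct 24, 2062 to Mar 3, 2063: 7 + 30 + 31 + 31 + 28 + 3 = 130 days (rest of Oct, Nov, Dec, Jan, Feb, Mar).
130 ÷ 7 = 18 full weeks with remainder 4, so 18 more Tuesdays after the first → 19.

19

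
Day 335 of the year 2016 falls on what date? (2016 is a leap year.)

January has 31 days (335 − 31 = 304 remain).
February has 29 days (304 − 29 = 275 remain).
March has 31 days (275 − 31 = 244 remain).
April has 30 days (244 − 30 = 214 remain).
May has 31 days (214 − 31 = 183 remain).
June has 30 days (183 − 30 = 153 remain).
July has 31 days (153 − 31 = 122 remain).
August has 31 days (122 − 31 = 91 remain).
September has 30 days (91 − 30 = 61 remain).
October has 31 days (61 − 31 = 30 remain).
30 into November → November 30.

30 November 2016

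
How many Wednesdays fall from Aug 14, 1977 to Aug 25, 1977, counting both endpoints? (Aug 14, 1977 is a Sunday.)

Aug 14, 1977 is a Sunday; the first Wednesday on or after it is Aug 17, 1977 (3 days later).
From Aug 17, 1977 to Aug 25, 1977 is 25 − 17 = 8 days.
8 ÷ 7 = 1 full weeks with remainder 1, so 1 more Wednesdays after the first → 2.

2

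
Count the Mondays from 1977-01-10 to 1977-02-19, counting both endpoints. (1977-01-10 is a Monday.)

6

1977-01-10 is a Monday; the first Monday on or after it is 1977-01-10.
From 1977-01-10 to 1977-02-19: 21 + 19 = 40 days (rest of January, February).
40 ÷ 7 = 5 full weeks with remainder 5, so 5 more Mondays after the first → 6.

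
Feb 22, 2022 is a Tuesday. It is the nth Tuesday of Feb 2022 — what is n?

Day 22 falls in week ⌈22/7⌉ of the month.
Days 1–7 hold the 1st Tuesday, 8–14 the 2nd, 15–21 the 3rd, 22–28 the 4th, 29–31 the 5th.
22 is in the range for the 4th.

4th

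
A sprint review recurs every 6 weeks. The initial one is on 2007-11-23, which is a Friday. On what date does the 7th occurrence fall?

The 7th occurrence is 6 intervals after the first: 6 × 42 = 252 days after 2007-11-23.
November has 30 days — 7 days to the end of November leaves 245.
December has 31 days (214 left).
January has 31 days (183 left).
February has 29 days (154 left).
March has 31 days (123 left).
April has 30 days (93 left).
May has 31 days (62 left).
June has 30 days (32 left).
July has 31 days (1 left).
1 day into August → 2008-08-01.

2008-08-01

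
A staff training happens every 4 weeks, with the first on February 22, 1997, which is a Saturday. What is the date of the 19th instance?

July 11, 1998

The 19th occurrence is 18 intervals after the first: 18 × 28 = 504 days after February 22, 1997.
February has 28 days — 6 days to the end of February leaves 498.
From end of February to end of 1997 is 306 days (192 left).
January has 31 days (161 left).
February has 28 days (133 left).
March has 31 days (102 left).
April has 30 days (72 left).
May has 31 days (41 left).
June has 30 days (11 left).
11 days into July → July 11, 1998.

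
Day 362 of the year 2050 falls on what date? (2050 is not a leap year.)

28 December 2050

January has 31 days (362 − 31 = 331 remain).
February has 28 days (331 − 28 = 303 remain).
March has 31 days (303 − 31 = 272 remain).
April has 30 days (272 − 30 = 242 remain).
May has 31 days (242 − 31 = 211 remain).
June has 30 days (211 − 30 = 181 remain).
July has 31 days (181 − 31 = 150 remain).
August has 31 days (150 − 31 = 119 remain).
September has 30 days (119 − 30 = 89 remain).
October has 31 days (89 − 31 = 58 remain).
November has 30 days (58 − 30 = 28 remain).
28 into December → December 28.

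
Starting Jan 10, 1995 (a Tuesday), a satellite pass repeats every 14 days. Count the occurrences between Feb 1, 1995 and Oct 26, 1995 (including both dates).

19

Occurrences land 14·i days after Jan 10, 1995 for i = 0, 1, 2, …
Feb 1, 1995 is 22 days after the start; 22 ÷ 14 = 1 remainder 8; since the remainder is 8, round up to i = 2. First occurrence in the window: #3 on Feb 7, 1995 (2×14 = 28 days in).
Oct 26, 1995 is 289 days after the start; 289 ÷ 14 = 20 remainder 9. Last occurrence in the window: #21 on Oct 17, 1995.
Occurrences #3 through #21: 19 in total.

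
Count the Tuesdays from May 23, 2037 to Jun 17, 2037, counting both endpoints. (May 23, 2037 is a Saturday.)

May 23, 2037 is a Saturday; the first Tuesday on or after it is May 26, 2037 (3 days later).
From May 26, 2037 to Jun 17, 2037: 5 + 17 = 22 days (rest of May, Jun).
22 ÷ 7 = 3 full weeks with remainder 1, so 3 more Tuesdays after the first → 4.

4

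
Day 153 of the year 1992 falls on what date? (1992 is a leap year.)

January has 31 days (153 − 31 = 122 remain).
February has 29 days (122 − 29 = 93 remain).
March has 31 days (93 − 31 = 62 remain).
April has 30 days (62 − 30 = 32 remain).
May has 31 days (32 − 31 = 1 remain).
1 into June → June 1.

1 June 1992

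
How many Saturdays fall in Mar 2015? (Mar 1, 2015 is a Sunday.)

4

Mar 1, 2015 is a Sunday; the first Saturday on or after it is Mar 7, 2015 (6 days later).
From Mar 7, 2015 to Mar 31, 2015 is 31 − 7 = 24 days.
24 ÷ 7 = 3 full weeks with remainder 3, so 3 more Saturdays after the first → 4.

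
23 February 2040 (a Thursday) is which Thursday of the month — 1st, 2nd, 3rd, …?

4th

Day 23 falls in week ⌈23/7⌉ of the month.
Days 1–7 hold the 1st Thursday, 8–14 the 2nd, 15–21 the 3rd, 22–28 the 4th, 29–31 the 5th.
23 is in the range for the 4th.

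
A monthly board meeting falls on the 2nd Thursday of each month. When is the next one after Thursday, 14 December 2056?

December 2056 starts on a Friday; its first Thursday is the 7th, so the 2nd Thursday is the 14th — 14 December 2056.
That is not after 14 December 2056, so look at January 2057.
January 2057 starts on a Monday; its first Thursday is the 4th, so the 2nd Thursday is the 11th — 11 January 2057.

11 January 2057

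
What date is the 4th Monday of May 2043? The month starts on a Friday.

May 2043 begins on a Friday, so the first Monday is May 4 (3 days later).
The 4th Monday is 3 weeks later: 4 + 21 = 25.

2043-05-25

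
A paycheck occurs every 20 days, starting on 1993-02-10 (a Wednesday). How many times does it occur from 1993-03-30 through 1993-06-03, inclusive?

Occurrences land 20·i days after 1993-02-10 for i = 0, 1, 2, …
1993-03-30 is 48 days after the start; 48 ÷ 20 = 2 remainder 8; since the remainder is 8, round up to i = 3. First occurrence in the window: #4 on 1993-04-11 (3×20 = 60 days in).
1993-06-03 is 113 days after the start; 113 ÷ 20 = 5 remainder 13. Last occurrence in the window: #6 on 1993-05-21.
Occurrences #4 through #6: 3 in total.

3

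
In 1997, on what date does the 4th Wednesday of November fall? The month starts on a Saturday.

November 1997 begins on a Saturday, so the first Wednesday is November 5 (4 days later).
The 4th Wednesday is 3 weeks later: 5 + 21 = 26.

November 26, 1997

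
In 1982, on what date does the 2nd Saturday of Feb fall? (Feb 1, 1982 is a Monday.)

Feb 13, 1982

Feb 1982 begins on a Monday, so the first Saturday is Feb 6 (5 days later).
The 2nd Saturday is 1 weeks later: 6 + 7 = 13.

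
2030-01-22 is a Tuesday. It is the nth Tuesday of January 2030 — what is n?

4th

Day 22 falls in week ⌈22/7⌉ of the month.
Days 1–7 hold the 1st Tuesday, 8–14 the 2nd, 15–21 the 3rd, 22–28 the 4th, 29–31 the 5th.
22 is in the range for the 4th.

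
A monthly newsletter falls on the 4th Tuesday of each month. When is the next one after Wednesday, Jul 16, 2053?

Jul 2053 starts on a Tuesday; its first Tuesday is the 1st, so the 4th Tuesday is the 22nd — Jul 22, 2053.
Jul 22, 2053 is after Jul 16, 2053, so that is the next one.

Jul 22, 2053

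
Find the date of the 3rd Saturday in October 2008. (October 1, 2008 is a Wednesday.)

2008-10-18

October 2008 begins on a Wednesday, so the first Saturday is October 4 (3 days later).
The 3rd Saturday is 2 weeks later: 4 + 14 = 18.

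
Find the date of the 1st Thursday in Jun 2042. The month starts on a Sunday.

Jun 5, 2042

Jun 2042 begins on a Sunday, so the first Thursday is Jun 5 (4 days later).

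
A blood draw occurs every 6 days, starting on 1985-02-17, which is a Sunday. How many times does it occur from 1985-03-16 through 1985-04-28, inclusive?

Occurrences land 6·i days after 1985-02-17 for i = 0, 1, 2, …
1985-03-16 is 27 days after the start; 27 ÷ 6 = 4 remainder 3; since the remainder is 3, round up to i = 5. First occurrence in the window: #6 on 1985-03-19 (5×6 = 30 days in).
1985-04-28 is 70 days after the start; 70 ÷ 6 = 11 remainder 4. Last occurrence in the window: #12 on 1985-04-24.
Occurrences #6 through #12: 7 in total.

7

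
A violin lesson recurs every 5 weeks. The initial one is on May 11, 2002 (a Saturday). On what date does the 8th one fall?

The 8th occurrence is 7 intervals after the first: 7 × 35 = 245 days after May 11, 2002.
May has 31 days — 20 days to the end of May leaves 225.
Jun has 30 days (195 left).
Jul has 31 days (164 left).
Aug has 31 days (133 left).
Sep has 30 days (103 left).
Oct has 31 days (72 left).
Nov has 30 days (42 left).
Dec has 31 days (11 left).
11 days into Jan → Jan 11, 2003.

Jan 11, 2003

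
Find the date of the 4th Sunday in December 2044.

The first Sunday of December 2044 is December 4.
The 4th Sunday is 3 weeks later: 4 + 21 = 25.

25 December 2044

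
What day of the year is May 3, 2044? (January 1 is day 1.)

124

Days in months before May: 31 + 29 + 31 + 30 = 121.
Plus 3 days into May → day 124.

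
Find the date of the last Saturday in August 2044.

August 2044 begins on a Monday, so the first Saturday is August 6 (5 days later).
August 2044 has 31 days. Adding weeks: 6, 13, 20, 27 — the last one ≤ 31 is the 27th.

27 August 2044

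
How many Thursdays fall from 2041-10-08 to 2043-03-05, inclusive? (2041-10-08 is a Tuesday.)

2041-10-08 is a Tuesday; the first Thursday on or after it is 2041-10-10 (2 days later).
From 2041-10-10 to 2043-03-05: 82 + 365 + 64 = 511 days (rest of 2041, 2042, to 2043-03-05 in 2043).
511 ÷ 7 = 73 full weeks with remainder 0, so 73 more Thursdays after the first → 74.

74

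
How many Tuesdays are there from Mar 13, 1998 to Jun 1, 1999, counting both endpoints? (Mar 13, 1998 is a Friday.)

Mar 13, 1998 is a Friday; the first Tuesday on or after it is Mar 17, 1998 (4 days later).
From Mar 17, 1998 to Jun 1, 1999: 289 + 152 = 441 days (rest of 1998, to Jun 1, 1999 in 1999).
441 ÷ 7 = 63 full weeks with remainder 0, so 63 more Tuesdays after the first → 64.

64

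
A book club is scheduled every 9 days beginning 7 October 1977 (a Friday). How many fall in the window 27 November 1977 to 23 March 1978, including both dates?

Occurrences land 9·i days after 7 October 1977 for i = 0, 1, 2, …
27 November 1977 is 51 days after the start; 51 ÷ 9 = 5 remainder 6; since the remainder is 6, round up to i = 6. First occurrence in the window: #7 on 30 November 1977 (6×9 = 54 days in).
23 March 1978 is 167 days after the start; 167 ÷ 9 = 18 remainder 5. Last occurrence in the window: #19 on 18 March 1978.
Occurrences #7 through #19: 13 in total.

13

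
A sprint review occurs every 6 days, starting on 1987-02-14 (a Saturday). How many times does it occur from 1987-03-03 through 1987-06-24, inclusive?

19

Occurrences land 6·i days after 1987-02-14 for i = 0, 1, 2, …
1987-03-03 is 17 days after the start; 17 ÷ 6 = 2 remainder 5; since the remainder is 5, round up to i = 3. First occurrence in the window: #4 on 1987-03-04 (3×6 = 18 days in).
1987-06-24 is 130 days after the start; 130 ÷ 6 = 21 remainder 4. Last occurrence in the window: #22 on 1987-06-20.
Occurrences #4 through #22: 19 in total.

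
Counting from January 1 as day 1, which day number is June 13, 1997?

164

Days in months before June: 31 + 28 + 31 + 30 + 31 = 151.
Plus 13 days into June → day 164.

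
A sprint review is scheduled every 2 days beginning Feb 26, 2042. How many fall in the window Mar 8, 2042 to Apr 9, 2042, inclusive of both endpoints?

Occurrences land 2·i days after Feb 26, 2042 for i = 0, 1, 2, …
Mar 8, 2042 is 10 days after the start; 10 ÷ 2 = 5 remainder 0. First occurrence in the window: #6 on Mar 8, 2042 (5×2 = 10 days in).
Apr 9, 2042 is 42 days after the start; 42 ÷ 2 = 21 remainder 0. Last occurrence in the window: #22 on Apr 9, 2042.
Occurrences #6 through #22: 17 in total.

17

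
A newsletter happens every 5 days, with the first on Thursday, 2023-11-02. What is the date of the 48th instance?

2024-06-24

The 48th occurrence is 47 intervals after the first: 47 × 5 = 235 days after 2023-11-02.
November has 30 days — 28 days to the end of November leaves 207.
December has 31 days (176 left).
January has 31 days (145 left).
February has 29 days (116 left).
March has 31 days (85 left).
April has 30 days (55 left).
May has 31 days (24 left).
24 days into June → 2024-06-24.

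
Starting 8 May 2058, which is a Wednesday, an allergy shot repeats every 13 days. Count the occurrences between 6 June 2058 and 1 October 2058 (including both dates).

Occurrences land 13·i days after 8 May 2058 for i = 0, 1, 2, …
6 June 2058 is 29 days after the start; 29 ÷ 13 = 2 remainder 3; since the remainder is 3, round up to i = 3. First occurrence in the window: #4 on 16 June 2058 (3×13 = 39 days in).
1 October 2058 is 146 days after the start; 146 ÷ 13 = 11 remainder 3. Last occurrence in the window: #12 on 28 September 2058.
Occurrences #4 through #12: 9 in total.

9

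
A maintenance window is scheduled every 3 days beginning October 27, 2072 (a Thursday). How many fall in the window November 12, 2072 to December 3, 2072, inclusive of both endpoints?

Occurrences land 3·i days after October 27, 2072 for i = 0, 1, 2, …
November 12, 2072 is 16 days after the start; 16 ÷ 3 = 5 remainder 1; since the remainder is 1, round up to i = 6. First occurrence in the window: #7 on November 14, 2072 (6×3 = 18 days in).
December 3, 2072 is 37 days after the start; 37 ÷ 3 = 12 remainder 1. Last occurrence in the window: #13 on December 2, 2072.
Occurrences #7 through #13: 7 in total.

7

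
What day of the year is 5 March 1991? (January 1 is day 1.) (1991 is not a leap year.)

Days in months before March: 31 + 28 = 59.
Plus 5 days into March → day 64.

64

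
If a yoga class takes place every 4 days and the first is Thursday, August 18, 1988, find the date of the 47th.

The 47th occurrence is 46 intervals after the first: 46 × 4 = 184 days after August 18, 1988.
August has 31 days — 13 days to the end of August leaves 171.
September has 30 days (141 left).
October has 31 days (110 left).
November has 30 days (80 left).
December has 31 days (49 left).
January has 31 days (18 left).
18 days into February → February 18, 1989.

February 18, 1989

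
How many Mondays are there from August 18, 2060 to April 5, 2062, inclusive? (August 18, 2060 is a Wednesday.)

85

August 18, 2060 is a Wednesday; the first Monday on or after it is August 23, 2060 (5 days later).
From August 23, 2060 to April 5, 2062: 130 + 365 + 95 = 590 days (rest of 2060, 2061, to April 5, 2062 in 2062).
590 ÷ 7 = 84 full weeks with remainder 2, so 84 more Mondays after the first → 85.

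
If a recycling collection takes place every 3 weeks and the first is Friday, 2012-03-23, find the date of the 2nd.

2012-04-13

The 2nd occurrence is 1 interval after the first: 1 × 21 = 21 days after 2012-03-23.
March has 31 days — 8 days to the end of March leaves 13.
13 days into April → 2012-04-13.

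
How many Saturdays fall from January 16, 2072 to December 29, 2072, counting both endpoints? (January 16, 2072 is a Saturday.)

January 16, 2072 is a Saturday; the first Saturday on or after it is January 16, 2072.
From January 16, 2072 to December 29, 2072: 15 + 29 + 31 + 30 + 31 + 30 + 31 + 31 + 30 + 31 + 30 + 29 = 348 days (rest of January, February, March, April, May, June, July, August, September, October, November, December).
348 ÷ 7 = 49 full weeks with remainder 5, so 49 more Saturdays after the first → 50.

50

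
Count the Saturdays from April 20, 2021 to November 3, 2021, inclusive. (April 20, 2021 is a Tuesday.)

April 20, 2021 is a Tuesday; the first Saturday on or after it is April 24, 2021 (4 days later).
From April 24, 2021 to November 3, 2021: 6 + 31 + 30 + 31 + 31 + 30 + 31 + 3 = 193 days (rest of April, May, June, July, August, September, October, November).
193 ÷ 7 = 27 full weeks with remainder 4, so 27 more Saturdays after the first → 28.

28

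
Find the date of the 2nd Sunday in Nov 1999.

The first Sunday of Nov 1999 is Nov 7.
The 2nd Sunday is 1 weeks later: 7 + 7 = 14.

Nov 14, 1999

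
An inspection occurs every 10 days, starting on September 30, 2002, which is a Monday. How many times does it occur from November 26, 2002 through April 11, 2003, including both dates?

14

Occurrences land 10·i days after September 30, 2002 for i = 0, 1, 2, …
November 26, 2002 is 57 days after the start; 57 ÷ 10 = 5 remainder 7; since the remainder is 7, round up to i = 6. First occurrence in the window: #7 on November 29, 2002 (6×10 = 60 days in).
April 11, 2003 is 193 days after the start; 193 ÷ 10 = 19 remainder 3. Last occurrence in the window: #20 on April 8, 2003.
Occurrences #7 through #20: 14 in total.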